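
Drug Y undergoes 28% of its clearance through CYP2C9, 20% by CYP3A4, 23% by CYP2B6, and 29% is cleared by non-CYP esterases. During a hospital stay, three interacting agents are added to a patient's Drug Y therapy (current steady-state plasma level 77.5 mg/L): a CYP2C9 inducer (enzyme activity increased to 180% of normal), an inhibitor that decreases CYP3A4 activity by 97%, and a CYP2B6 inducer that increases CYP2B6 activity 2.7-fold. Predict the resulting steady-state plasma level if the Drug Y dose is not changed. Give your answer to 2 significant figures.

55 mg/L

CYP2C9: 0.28 × 1.8 = 0.504
CYP3A4: 0.2 × 0.03 = 0.006
CYP2B6: 0.23 × 2.7 = 0.621
Other: 0.29 (unchanged)
New clearance relative to baseline: 0.504 + 0.006 + 0.621 + 0.29 = 1.421.
New steady-state plasma level = 77.5 / 1.421 = 55 mg/L (concentration scales inversely with clearance).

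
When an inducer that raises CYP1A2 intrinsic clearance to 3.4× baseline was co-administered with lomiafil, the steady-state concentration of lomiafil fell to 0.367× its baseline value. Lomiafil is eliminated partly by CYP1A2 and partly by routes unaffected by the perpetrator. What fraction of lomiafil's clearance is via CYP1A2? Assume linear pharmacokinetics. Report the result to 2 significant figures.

Write x for the fraction cleared via CYP1A2. The observed steady-state concentration change means clearance rose to 1/0.367 = 2.725 of baseline.
Setting x·3.4 + (1 − x) = 2.725 and solving: x = (2.725 − 1)/(3.4 − 1) = 0.72.

0.72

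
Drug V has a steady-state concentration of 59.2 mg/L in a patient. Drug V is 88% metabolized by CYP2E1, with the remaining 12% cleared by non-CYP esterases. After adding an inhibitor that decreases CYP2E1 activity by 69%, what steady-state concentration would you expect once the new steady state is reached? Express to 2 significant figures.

The CYP2E1 pathway (88% of clearance) is reduced to 0.31× activity: 0.88 × 0.31 = 0.2728.
The remaining 12% of clearance is unaffected.
Relative clearance = 0.2728 + 0.12 = 0.3928.
Steady-state concentration ∝ 1/CL, so new value = 59.2 / 0.3928 = 1.5 × 10² mg/L.

1.5 × 10² mg/L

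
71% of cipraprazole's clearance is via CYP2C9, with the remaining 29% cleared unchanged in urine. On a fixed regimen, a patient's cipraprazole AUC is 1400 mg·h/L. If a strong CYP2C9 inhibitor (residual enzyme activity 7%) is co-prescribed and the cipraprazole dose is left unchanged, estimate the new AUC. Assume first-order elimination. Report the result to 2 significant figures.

4.1 × 10³ mg·h/L

The CYP2C9 pathway (71% of clearance) falls to 0.07× activity: 0.71 × 0.07 = 0.0497.
The remaining 29% of clearance is unaffected.
New clearance relative to baseline: 0.0497 + 0.29 = 0.3397.
New AUC = baseline ÷ relative clearance = 1400 / 0.3397 = 4.1 × 10³ mg·h/L.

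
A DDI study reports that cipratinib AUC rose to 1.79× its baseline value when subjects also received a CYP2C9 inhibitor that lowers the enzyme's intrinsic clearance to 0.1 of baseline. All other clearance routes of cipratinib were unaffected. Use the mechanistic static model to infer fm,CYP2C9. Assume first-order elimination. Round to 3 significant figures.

Call the CYP2C9 fraction fm. After the interaction, CL_new/CL_old = fm × 0.1 + (1 − fm).
AUC ratio = 1 / (new CL fraction), so new CL fraction = 1 / 1.79 = 0.5587.
fm × 0.1 + 1 − fm = 0.5587  ⇒  fm × (0.1 − 1) = −0.4413  ⇒  fm = 0.490.

0.490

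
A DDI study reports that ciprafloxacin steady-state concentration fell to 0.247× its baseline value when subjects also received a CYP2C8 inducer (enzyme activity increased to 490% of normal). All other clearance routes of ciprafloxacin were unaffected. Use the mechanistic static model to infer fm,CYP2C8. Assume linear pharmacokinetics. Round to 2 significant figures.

0.78

CL'/CL = 1 / 0.247 = 4.049
4.9·fm + (1 − fm) = 4.049
fm = (4.049 − 1) / (4.9 − 1) = 0.78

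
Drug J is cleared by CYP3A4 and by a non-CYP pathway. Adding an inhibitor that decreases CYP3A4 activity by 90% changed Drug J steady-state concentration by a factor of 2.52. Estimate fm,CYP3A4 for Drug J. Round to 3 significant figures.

Let fm be the CYP3A4 fraction. New clearance relative to baseline = fm × 0.1 + (1 − fm).
Steady-state concentration ratio = 1 / (new CL fraction), so new CL fraction = 1 / 2.52 = 0.3968.
fm × 0.1 + 1 − fm = 0.3968  ⇒  fm × (0.1 − 1) = −0.6032  ⇒  fm = 0.670.

0.670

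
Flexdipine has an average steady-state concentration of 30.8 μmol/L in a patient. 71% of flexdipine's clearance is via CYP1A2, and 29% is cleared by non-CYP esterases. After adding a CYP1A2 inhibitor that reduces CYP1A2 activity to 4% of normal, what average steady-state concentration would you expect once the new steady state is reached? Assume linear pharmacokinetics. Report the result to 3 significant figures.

96.7 μmol/L

The CYP1A2 pathway (71% of clearance) is reduced to 0.04× activity: 0.71 × 0.04 = 0.0284.
Non-CYP routes (29%) are unchanged.
Relative clearance = 0.0284 + 0.29 = 0.3184.
Average steady-state concentration ∝ 1/CL, so new value = 30.8 / 0.3184 = 96.7 μmol/L.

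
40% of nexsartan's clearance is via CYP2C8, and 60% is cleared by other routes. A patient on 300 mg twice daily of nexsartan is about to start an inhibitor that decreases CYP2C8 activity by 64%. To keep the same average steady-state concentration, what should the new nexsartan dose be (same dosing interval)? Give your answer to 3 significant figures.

CYP2C8: 0.4 × 0.36 = 0.144
Other: 0.6 (unchanged)
CL_new/CL_old = 0.144 + 0.6 = 0.744.
Exposure is unchanged when dose changes in proportion to clearance. New dose = 300 mg × 0.744 = 223 mg.

223 mg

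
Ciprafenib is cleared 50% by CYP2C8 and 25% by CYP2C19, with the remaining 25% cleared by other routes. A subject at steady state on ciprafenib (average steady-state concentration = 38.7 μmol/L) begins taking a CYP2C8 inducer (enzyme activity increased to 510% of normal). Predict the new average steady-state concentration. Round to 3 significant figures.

12.7 μmol/L

CYP2C8: 0.5 × 5.1 = 2.55
CYP2C19: 0.25 (unchanged)
Other: 0.25 (unchanged)
New clearance relative to baseline: 2.55 + 0.25 + 0.25 = 3.05.
New average steady-state concentration = baseline ÷ relative clearance = 38.7 / 3.05 = 12.7 μmol/L.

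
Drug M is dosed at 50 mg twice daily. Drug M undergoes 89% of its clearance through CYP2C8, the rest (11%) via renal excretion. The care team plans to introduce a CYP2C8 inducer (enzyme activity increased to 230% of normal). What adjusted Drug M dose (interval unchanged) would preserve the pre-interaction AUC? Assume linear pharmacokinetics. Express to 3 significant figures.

108 mg

CYP2C8: 0.89 × 2.3 = 2.047
Other: 0.11 (unchanged)
CL_new/CL_old = 2.047 + 0.11 = 2.157.
Exposure is unchanged when dose changes in proportion to clearance. New dose = 50 mg × 2.157 = 108 mg.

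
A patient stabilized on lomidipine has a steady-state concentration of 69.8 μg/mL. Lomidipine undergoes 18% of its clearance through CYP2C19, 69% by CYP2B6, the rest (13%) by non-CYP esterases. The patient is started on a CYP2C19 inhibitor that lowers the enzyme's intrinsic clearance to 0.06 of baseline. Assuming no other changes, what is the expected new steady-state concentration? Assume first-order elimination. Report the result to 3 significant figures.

The CYP2C19 pathway (18% of clearance) falls to 0.06× activity: 0.18 × 0.06 = 0.0108.
CYP2B6 (69%) and the residual 13% are unaffected.
New clearance relative to baseline: 0.0108 + 0.69 + 0.13 = 0.8308.
New steady-state concentration = baseline ÷ relative clearance = 69.8 / 0.8308 = 84.0 μg/mL.

84.0 μg/mL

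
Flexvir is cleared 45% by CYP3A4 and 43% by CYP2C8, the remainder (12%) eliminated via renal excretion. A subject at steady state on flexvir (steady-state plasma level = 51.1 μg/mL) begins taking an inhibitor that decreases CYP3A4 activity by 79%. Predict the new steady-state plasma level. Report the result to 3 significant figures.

The CYP3A4 pathway (45% of clearance) falls to 0.21× activity: 0.45 × 0.21 = 0.0945.
CYP2C8 (43%) and the residual 12% are unaffected.
Relative clearance = 0.0945 + 0.43 + 0.12 = 0.6445.
Steady-state plasma level ∝ 1/CL, so new value = 51.1 / 0.6445 = 79.3 μg/mL.

79.3 μg/mL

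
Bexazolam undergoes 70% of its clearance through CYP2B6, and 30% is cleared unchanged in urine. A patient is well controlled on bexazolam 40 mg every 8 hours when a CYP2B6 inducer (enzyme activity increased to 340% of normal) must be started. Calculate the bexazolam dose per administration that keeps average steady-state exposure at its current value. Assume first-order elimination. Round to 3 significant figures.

The CYP2B6 pathway (70% of clearance) increases to 3.4× activity: 0.7 × 3.4 = 2.38.
Non-CYP routes (30%) are unchanged.
New clearance relative to baseline: 2.38 + 0.3 = 2.68.
Css,avg = (dose rate)/CL, so holding Css fixed requires dose ∝ CL: 40 × 2.68 = 107 mg.

107 mg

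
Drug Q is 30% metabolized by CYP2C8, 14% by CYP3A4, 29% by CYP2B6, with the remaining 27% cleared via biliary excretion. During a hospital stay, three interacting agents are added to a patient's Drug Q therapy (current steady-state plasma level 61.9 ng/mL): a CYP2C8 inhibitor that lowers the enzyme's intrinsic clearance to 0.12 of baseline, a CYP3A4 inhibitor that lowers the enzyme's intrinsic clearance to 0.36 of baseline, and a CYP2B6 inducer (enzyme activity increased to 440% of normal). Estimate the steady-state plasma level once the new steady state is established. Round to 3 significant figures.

The CYP2C8 pathway (30% of clearance) falls to 0.12× activity: 0.3 × 0.12 = 0.036.
The CYP3A4 pathway (14% of clearance) drops to 0.36× activity: 0.14 × 0.36 = 0.0504.
The CYP2B6 pathway (29% of clearance) increases to 4.4× activity: 0.29 × 4.4 = 1.276.
The remaining 27% of clearance is unaffected.
New clearance relative to baseline: 0.036 + 0.0504 + 1.276 + 0.27 = 1.6324.
Dividing the baseline by the relative clearance: 61.9 / 1.6324 = 37.9 ng/mL.

37.9 ng/mL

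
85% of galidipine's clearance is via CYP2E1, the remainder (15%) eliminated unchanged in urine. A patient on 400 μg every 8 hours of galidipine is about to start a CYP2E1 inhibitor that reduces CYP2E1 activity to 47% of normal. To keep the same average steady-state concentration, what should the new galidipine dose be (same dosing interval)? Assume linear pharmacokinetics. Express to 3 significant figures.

220 μg

The CYP2E1 pathway (85% of clearance) is reduced to 0.47× activity: 0.85 × 0.47 = 0.3995.
The remaining 15% of clearance is unaffected.
CL_new/CL_old = 0.3995 + 0.15 = 0.5495.
To maintain the same steady-state level, dose must scale with clearance: new dose = 400 × 0.5495 = 220 μg.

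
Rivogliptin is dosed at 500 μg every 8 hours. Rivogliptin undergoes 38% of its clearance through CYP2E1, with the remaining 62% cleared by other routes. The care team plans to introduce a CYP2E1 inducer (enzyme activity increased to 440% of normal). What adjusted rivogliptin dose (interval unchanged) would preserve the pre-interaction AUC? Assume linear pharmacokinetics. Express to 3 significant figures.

1.15 × 10³ μg

The CYP2E1 pathway (38% of clearance) rises to 4.4× activity: 0.38 × 4.4 = 1.672.
The remaining 62% of clearance is unaffected.
New clearance relative to baseline: 1.672 + 0.62 = 2.292.
To maintain the same steady-state level, dose must scale with clearance: new dose = 500 × 2.292 = 1.15 × 10³ μg.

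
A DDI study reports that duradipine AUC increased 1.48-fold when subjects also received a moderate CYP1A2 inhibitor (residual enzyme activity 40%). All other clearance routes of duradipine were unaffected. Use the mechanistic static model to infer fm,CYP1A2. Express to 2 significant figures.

CL'/CL = 1 / 1.48 = 0.6757
0.4·fm + (1 − fm) = 0.6757
fm = (0.6757 − 1) / (0.4 − 1) = 0.54

0.54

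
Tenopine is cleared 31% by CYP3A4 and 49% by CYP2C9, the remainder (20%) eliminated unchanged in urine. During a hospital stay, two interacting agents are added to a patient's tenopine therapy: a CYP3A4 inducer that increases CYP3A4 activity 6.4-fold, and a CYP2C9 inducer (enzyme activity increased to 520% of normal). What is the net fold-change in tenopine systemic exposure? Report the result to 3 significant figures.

0.211

The CYP3A4 pathway (31% of clearance) is boosted to 6.4× activity: 0.31 × 6.4 = 1.984.
The CYP2C9 pathway (49% of clearance) rises to 5.2× activity: 0.49 × 5.2 = 2.548.
Non-CYP routes (20%) are unchanged.
New clearance relative to baseline: 1.984 + 2.548 + 0.2 = 4.732.
Systemic exposure ∝ 1/CL: fold-change = 1 / 4.732 = 0.211.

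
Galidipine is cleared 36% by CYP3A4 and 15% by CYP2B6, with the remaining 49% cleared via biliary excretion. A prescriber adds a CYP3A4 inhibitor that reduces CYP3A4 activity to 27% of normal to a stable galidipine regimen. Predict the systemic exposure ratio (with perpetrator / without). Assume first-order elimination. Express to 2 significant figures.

1.4

The CYP3A4 pathway (36% of clearance) falls to 0.27× activity: 0.36 × 0.27 = 0.0972.
CYP2B6 (15%) and the residual 49% are unaffected.
CL_new/CL_old = 0.0972 + 0.15 + 0.49 = 0.7372.
Systemic exposure is inversely proportional to clearance, so the fold-change is 1 / 0.7372 = 1.4.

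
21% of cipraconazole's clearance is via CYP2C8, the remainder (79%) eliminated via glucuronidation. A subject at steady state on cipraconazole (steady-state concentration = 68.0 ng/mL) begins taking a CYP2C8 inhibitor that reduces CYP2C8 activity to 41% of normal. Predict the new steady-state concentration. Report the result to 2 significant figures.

The CYP2C8 pathway (21% of clearance) drops to 0.41× activity: 0.21 × 0.41 = 0.0861.
The remaining 79% of clearance is unaffected.
CL_new/CL_old = 0.0861 + 0.79 = 0.8761.
With dosing unchanged, steady-state concentration scales as 1/CL: 68.0 / 0.8761 = 78 ng/mL.

78 ng/mL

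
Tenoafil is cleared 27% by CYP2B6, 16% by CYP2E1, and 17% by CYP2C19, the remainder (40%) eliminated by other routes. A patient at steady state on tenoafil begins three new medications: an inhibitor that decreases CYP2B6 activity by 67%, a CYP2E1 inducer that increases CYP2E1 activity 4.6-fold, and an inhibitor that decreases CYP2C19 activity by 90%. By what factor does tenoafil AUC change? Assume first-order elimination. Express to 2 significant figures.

CYP2B6: 0.27 × 0.33 = 0.0891
CYP2E1: 0.16 × 4.6 = 0.736
CYP2C19: 0.17 × 0.1 = 0.017
Other: 0.4 (unchanged)
CL_new/CL_old = 0.0891 + 0.736 + 0.017 + 0.4 = 1.2421.
Net AUC ratio = 1 / 1.2421 = 0.81.

0.81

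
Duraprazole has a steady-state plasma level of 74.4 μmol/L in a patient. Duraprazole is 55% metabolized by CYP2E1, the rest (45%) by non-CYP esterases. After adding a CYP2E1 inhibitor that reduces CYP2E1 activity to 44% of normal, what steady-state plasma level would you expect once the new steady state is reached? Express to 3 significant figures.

The CYP2E1 pathway (55% of clearance) falls to 0.44× activity: 0.55 × 0.44 = 0.242.
The remaining 45% of clearance is unaffected.
New clearance relative to baseline: 0.242 + 0.45 = 0.692.
Steady-state plasma level ∝ 1/CL, so new value = 74.4 / 0.692 = 108 μmol/L.

108 μmol/L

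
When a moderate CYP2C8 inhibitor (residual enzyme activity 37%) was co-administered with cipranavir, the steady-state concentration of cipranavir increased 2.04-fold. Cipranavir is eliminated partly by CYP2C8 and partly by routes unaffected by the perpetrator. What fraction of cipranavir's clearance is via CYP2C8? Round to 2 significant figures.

Write x for the fraction cleared via CYP2C8. The observed steady-state concentration change means clearance fell to 1/2.04 = 0.4902 of baseline.
Only the CYP2C8 route changed, so 0.4902 = x·0.37 + (1 − x), giving x = 0.81.

0.81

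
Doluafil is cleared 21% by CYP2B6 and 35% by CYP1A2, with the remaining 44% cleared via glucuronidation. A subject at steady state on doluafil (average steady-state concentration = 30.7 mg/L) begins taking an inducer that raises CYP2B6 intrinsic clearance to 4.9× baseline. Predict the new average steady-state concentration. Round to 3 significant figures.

16.9 mg/L

The CYP2B6 pathway (21% of clearance) increases to 4.9× activity: 0.21 × 4.9 = 1.029.
CYP1A2 (35%) and the residual 44% are unaffected.
CL_new/CL_old = 1.029 + 0.35 + 0.44 = 1.819.
Average steady-state concentration ∝ 1/CL, so new value = 30.7 / 1.819 = 16.9 mg/L.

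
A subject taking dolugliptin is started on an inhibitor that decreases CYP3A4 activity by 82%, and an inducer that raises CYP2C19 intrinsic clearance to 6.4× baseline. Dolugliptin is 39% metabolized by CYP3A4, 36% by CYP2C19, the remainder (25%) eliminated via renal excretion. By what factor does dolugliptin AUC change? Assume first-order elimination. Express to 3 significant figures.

0.381

The CYP3A4 pathway (39% of clearance) drops to 0.18× activity: 0.39 × 0.18 = 0.0702.
The CYP2C19 pathway (36% of clearance) increases to 6.4× activity: 0.36 × 6.4 = 2.304.
The remaining 25% of clearance is unaffected.
Relative clearance = 0.0702 + 2.304 + 0.25 = 2.6242.
Because AUC varies inversely with clearance, the combined effect is 1 / 2.6242 = 0.381.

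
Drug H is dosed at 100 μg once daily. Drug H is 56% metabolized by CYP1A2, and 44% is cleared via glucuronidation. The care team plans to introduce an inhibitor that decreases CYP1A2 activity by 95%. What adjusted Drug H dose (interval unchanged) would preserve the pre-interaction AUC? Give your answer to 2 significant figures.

The CYP1A2 pathway (56% of clearance) falls to 0.05× activity: 0.56 × 0.05 = 0.028.
The remaining 44% of clearance is unaffected.
Relative clearance = 0.028 + 0.44 = 0.468.
Exposure is unchanged when dose changes in proportion to clearance. New dose = 100 μg × 0.468 = 47 μg.

47 μg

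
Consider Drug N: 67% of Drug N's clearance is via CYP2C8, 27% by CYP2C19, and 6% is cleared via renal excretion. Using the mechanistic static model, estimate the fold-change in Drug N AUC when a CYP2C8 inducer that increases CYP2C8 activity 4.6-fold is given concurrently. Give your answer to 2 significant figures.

0.29

The CYP2C8 pathway (67% of clearance) is boosted to 4.6× activity: 0.67 × 4.6 = 3.082.
CYP2C19 (27%) and the residual 6% are unaffected.
New clearance relative to baseline: 3.082 + 0.27 + 0.06 = 3.412.
Since AUC ∝ 1/CL, the ratio is 1 / 3.412 = 0.29.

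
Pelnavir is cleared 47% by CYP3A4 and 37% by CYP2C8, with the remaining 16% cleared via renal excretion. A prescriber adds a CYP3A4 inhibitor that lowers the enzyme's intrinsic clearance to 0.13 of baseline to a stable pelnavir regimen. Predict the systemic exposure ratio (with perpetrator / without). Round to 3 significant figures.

1.69

The CYP3A4 pathway (47% of clearance) drops to 0.13× activity: 0.47 × 0.13 = 0.0611.
CYP2C8 (37%) and the residual 16% are unaffected.
Relative clearance = 0.0611 + 0.37 + 0.16 = 0.5911.
Systemic exposure is inversely proportional to clearance, so the fold-change is 1 / 0.5911 = 1.69.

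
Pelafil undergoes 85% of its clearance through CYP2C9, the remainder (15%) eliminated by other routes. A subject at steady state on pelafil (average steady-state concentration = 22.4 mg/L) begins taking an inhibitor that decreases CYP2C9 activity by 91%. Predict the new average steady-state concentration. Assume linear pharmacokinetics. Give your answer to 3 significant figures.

98.9 mg/L

CYP2C9: 0.85 × 0.09 = 0.0765
Other: 0.15 (unchanged)
New clearance relative to baseline: 0.0765 + 0.15 = 0.2265.
With dosing unchanged, average steady-state concentration scales as 1/CL: 22.4 / 0.2265 = 98.9 mg/L.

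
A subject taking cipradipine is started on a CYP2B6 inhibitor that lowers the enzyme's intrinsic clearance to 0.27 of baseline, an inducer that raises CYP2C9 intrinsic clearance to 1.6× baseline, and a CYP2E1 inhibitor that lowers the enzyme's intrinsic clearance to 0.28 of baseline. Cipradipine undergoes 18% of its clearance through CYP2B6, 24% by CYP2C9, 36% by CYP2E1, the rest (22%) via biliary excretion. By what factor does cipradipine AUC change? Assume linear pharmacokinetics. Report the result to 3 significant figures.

The CYP2B6 pathway (18% of clearance) drops to 0.27× activity: 0.18 × 0.27 = 0.0486.
The CYP2C9 pathway (24% of clearance) rises to 1.6× activity: 0.24 × 1.6 = 0.384.
The CYP2E1 pathway (36% of clearance) drops to 0.28× activity: 0.36 × 0.28 = 0.1008.
Non-CYP routes (22%) are unchanged.
CL_new/CL_old = 0.0486 + 0.384 + 0.1008 + 0.22 = 0.7534.
AUC ∝ 1/CL: fold-change = 1 / 0.7534 = 1.33.

1.33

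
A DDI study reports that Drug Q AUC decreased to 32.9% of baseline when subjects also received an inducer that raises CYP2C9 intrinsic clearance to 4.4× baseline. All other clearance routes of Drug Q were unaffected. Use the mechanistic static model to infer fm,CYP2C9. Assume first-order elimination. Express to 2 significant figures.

CL'/CL = 1 / 0.329 = 3.04
4.4·fm + (1 − fm) = 3.04
fm = (3.04 − 1) / (4.4 − 1) = 0.60

0.60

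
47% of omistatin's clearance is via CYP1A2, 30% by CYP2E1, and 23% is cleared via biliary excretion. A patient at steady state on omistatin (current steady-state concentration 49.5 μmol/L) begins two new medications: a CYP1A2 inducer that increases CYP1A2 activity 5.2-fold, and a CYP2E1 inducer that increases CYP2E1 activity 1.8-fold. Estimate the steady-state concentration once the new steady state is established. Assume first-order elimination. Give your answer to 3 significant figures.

The CYP1A2 pathway (47% of clearance) is boosted to 5.2× activity: 0.47 × 5.2 = 2.444.
The CYP2E1 pathway (30% of clearance) is boosted to 1.8× activity: 0.3 × 1.8 = 0.54.
The remaining 23% of clearance is unaffected.
CL_new/CL_old = 2.444 + 0.54 + 0.23 = 3.214.
Steady-state concentration ∝ 1/CL: new value = 49.5 / 3.214 = 15.4 μmol/L.

15.4 μmol/L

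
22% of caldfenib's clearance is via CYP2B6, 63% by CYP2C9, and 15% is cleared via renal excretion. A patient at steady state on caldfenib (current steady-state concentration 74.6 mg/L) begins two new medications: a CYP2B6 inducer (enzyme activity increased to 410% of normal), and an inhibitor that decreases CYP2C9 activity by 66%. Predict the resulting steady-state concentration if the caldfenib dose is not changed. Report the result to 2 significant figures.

CYP2B6: 0.22 × 4.1 = 0.902
CYP2C9: 0.63 × 0.34 = 0.2142
Other: 0.15 (unchanged)
New clearance relative to baseline: 0.902 + 0.2142 + 0.15 = 1.2662.
Dividing the baseline by the relative clearance: 74.6 / 1.2662 = 59 mg/L.

59 mg/L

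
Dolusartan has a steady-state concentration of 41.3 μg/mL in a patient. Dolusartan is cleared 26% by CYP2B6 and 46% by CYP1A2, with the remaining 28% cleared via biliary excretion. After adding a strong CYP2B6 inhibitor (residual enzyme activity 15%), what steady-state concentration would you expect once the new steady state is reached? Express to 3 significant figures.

53.0 μg/mL

The CYP2B6 pathway (26% of clearance) is reduced to 0.15× activity: 0.26 × 0.15 = 0.039.
CYP1A2 (46%) and the residual 28% are unaffected.
CL_new/CL_old = 0.039 + 0.46 + 0.28 = 0.779.
New steady-state concentration = baseline ÷ relative clearance = 41.3 / 0.779 = 53.0 μg/mL.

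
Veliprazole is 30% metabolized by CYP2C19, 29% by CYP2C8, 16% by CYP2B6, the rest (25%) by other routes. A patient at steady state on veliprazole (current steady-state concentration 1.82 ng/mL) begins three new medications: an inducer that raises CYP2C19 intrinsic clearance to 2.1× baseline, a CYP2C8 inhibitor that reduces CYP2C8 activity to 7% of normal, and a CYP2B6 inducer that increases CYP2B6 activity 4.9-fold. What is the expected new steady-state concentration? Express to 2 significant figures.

1.1 ng/mL

CYP2C19: 0.3 × 2.1 = 0.63
CYP2C8: 0.29 × 0.07 = 0.0203
CYP2B6: 0.16 × 4.9 = 0.784
Other: 0.25 (unchanged)
CL_new/CL_old = 0.63 + 0.0203 + 0.784 + 0.25 = 1.6843.
Dividing the baseline by the relative clearance: 1.82 / 1.6843 = 1.1 ng/mL.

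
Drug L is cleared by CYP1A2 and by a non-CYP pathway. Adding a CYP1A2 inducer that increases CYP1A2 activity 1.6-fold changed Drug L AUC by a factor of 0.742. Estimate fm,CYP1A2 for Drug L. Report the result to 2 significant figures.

CL'/CL = 1 / 0.742 = 1.348
1.6·fm + (1 − fm) = 1.348
fm = (1.348 − 1) / (1.6 − 1) = 0.58

0.58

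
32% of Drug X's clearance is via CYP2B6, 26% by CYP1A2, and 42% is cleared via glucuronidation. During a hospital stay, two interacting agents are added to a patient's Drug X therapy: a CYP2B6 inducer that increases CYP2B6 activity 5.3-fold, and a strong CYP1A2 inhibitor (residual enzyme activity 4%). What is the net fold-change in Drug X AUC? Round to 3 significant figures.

The CYP2B6 pathway (32% of clearance) rises to 5.3× activity: 0.32 × 5.3 = 1.696.
The CYP1A2 pathway (26% of clearance) falls to 0.04× activity: 0.26 × 0.04 = 0.0104.
Non-CYP routes (42%) are unchanged.
CL_new/CL_old = 1.696 + 0.0104 + 0.42 = 2.1264.
Net AUC ratio = 1 / 2.1264 = 0.470.

0.470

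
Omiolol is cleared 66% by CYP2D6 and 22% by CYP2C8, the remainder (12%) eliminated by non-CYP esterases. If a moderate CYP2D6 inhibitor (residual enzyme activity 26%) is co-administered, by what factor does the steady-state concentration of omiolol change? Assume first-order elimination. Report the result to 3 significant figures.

1.95

CYP2D6: 0.66 × 0.26 = 0.1716
CYP2C8: 0.22 (unchanged)
Other: 0.12 (unchanged)
CL_new/CL_old = 0.1716 + 0.22 + 0.12 = 0.5116.
Steady-state concentration ratio = CL_old/CL_new = 1 / 0.5116 = 1.95.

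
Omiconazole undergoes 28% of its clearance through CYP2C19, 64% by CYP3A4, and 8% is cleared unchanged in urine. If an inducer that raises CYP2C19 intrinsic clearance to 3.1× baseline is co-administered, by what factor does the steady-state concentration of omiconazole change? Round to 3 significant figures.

The CYP2C19 pathway (28% of clearance) rises to 3.1× activity: 0.28 × 3.1 = 0.868.
CYP3A4 (64%) and the residual 8% are unaffected.
CL_new/CL_old = 0.868 + 0.64 + 0.08 = 1.588.
Steady-state concentration is inversely proportional to clearance, so the fold-change is 1 / 1.588 = 0.630.

0.630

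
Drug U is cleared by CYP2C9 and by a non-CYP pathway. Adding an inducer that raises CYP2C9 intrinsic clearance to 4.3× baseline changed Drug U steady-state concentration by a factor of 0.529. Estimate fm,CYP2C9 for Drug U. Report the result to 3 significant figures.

Write x for the fraction cleared via CYP2C9. The observed steady-state concentration change means clearance rose to 1/0.529 = 1.89 of baseline.
Only the CYP2C9 route changed, so 1.89 = x·4.3 + (1 − x), giving x = 0.270.

0.270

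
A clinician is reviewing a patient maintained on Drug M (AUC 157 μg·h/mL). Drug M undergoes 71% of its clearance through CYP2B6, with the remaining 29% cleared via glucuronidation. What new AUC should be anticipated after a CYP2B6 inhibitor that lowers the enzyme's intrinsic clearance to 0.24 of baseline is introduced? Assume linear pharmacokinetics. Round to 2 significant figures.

3.4 × 10² μg·h/mL

CYP2B6: 0.71 × 0.24 = 0.1704
Other: 0.29 (unchanged)
New clearance relative to baseline: 0.1704 + 0.29 = 0.4604.
AUC ∝ 1/CL, so new value = 157 / 0.4604 = 3.4 × 10² μg·h/mL.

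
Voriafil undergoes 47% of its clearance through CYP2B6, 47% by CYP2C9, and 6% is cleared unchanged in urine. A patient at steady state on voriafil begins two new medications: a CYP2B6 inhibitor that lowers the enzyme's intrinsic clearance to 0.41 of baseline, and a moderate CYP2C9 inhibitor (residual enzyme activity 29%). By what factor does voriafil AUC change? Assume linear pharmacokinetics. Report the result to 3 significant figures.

2.57

The CYP2B6 pathway (47% of clearance) falls to 0.41× activity: 0.47 × 0.41 = 0.1927.
The CYP2C9 pathway (47% of clearance) is reduced to 0.29× activity: 0.47 × 0.29 = 0.1363.
Non-CYP routes (6%) are unchanged.
Relative clearance = 0.1927 + 0.1363 + 0.06 = 0.389.
Net AUC ratio = 1 / 0.389 = 2.57.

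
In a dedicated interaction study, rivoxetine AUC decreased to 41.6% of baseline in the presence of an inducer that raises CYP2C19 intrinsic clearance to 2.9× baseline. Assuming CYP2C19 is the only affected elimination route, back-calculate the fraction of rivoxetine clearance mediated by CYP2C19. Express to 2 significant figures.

CL'/CL = 1 / 0.416 = 2.404
2.9·fm + (1 − fm) = 2.404
fm = (2.404 − 1) / (2.9 − 1) = 0.74

0.74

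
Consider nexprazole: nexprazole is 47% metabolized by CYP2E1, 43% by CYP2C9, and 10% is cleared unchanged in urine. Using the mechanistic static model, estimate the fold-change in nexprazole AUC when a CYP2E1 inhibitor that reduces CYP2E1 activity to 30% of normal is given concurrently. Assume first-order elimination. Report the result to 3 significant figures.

1.49

CYP2E1: 0.47 × 0.3 = 0.141
CYP2C9: 0.43 (unchanged)
Other: 0.1 (unchanged)
New clearance relative to baseline: 0.141 + 0.43 + 0.1 = 0.671.
Since AUC ∝ 1/CL, the ratio is 1 / 0.671 = 1.49.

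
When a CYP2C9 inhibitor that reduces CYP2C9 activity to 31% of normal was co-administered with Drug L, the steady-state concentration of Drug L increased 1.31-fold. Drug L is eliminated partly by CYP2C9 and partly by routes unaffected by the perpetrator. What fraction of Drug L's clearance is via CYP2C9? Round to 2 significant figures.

Let fm be the CYP2C9 fraction. New clearance relative to baseline = fm × 0.31 + (1 − fm).
Steady-state concentration ratio = 1 / (new CL fraction), so new CL fraction = 1 / 1.31 = 0.7634.
fm × 0.31 + 1 − fm = 0.7634  ⇒  fm × (0.31 − 1) = −0.2366  ⇒  fm = 0.34.

0.34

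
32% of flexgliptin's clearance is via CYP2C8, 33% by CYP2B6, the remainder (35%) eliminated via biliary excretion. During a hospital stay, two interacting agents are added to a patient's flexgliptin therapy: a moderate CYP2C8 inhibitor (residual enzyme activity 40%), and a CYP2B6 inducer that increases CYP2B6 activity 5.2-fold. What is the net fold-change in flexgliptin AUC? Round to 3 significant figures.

0.456

CYP2C8: 0.32 × 0.4 = 0.128
CYP2B6: 0.33 × 5.2 = 1.716
Other: 0.35 (unchanged)
New clearance relative to baseline: 0.128 + 1.716 + 0.35 = 2.194.
AUC ∝ 1/CL: fold-change = 1 / 2.194 = 0.456.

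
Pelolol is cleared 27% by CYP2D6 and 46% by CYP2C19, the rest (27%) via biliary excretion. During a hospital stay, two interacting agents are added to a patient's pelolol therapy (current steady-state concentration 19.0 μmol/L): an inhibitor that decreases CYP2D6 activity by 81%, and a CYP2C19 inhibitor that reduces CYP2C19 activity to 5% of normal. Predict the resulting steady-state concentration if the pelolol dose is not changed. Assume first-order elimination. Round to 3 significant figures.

The CYP2D6 pathway (27% of clearance) is reduced to 0.19× activity: 0.27 × 0.19 = 0.0513.
The CYP2C19 pathway (46% of clearance) is reduced to 0.05× activity: 0.46 × 0.05 = 0.023.
The remaining 27% of clearance is unaffected.
New clearance relative to baseline: 0.0513 + 0.023 + 0.27 = 0.3443.
Dividing the baseline by the relative clearance: 19.0 / 0.3443 = 55.2 μmol/L.

55.2 μmol/L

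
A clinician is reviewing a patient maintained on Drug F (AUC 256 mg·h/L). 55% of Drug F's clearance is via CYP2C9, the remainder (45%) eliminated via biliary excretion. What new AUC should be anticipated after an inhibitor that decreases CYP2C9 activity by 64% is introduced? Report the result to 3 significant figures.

395 mg·h/L

CYP2C9: 0.55 × 0.36 = 0.198
Other: 0.45 (unchanged)
New clearance relative to baseline: 0.198 + 0.45 = 0.648.
New AUC = baseline ÷ relative clearance = 256 / 0.648 = 395 mg·h/L.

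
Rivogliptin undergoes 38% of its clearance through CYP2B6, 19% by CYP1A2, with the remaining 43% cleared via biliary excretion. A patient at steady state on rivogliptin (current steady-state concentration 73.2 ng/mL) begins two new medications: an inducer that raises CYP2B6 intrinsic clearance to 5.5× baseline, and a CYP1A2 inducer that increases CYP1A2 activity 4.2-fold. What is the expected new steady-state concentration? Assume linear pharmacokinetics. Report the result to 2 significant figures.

CYP2B6: 0.38 × 5.5 = 2.09
CYP1A2: 0.19 × 4.2 = 0.798
Other: 0.43 (unchanged)
Relative clearance = 2.09 + 0.798 + 0.43 = 3.318.
Steady-state concentration ∝ 1/CL: new value = 73.2 / 3.318 = 22 ng/mL.

22 ng/mL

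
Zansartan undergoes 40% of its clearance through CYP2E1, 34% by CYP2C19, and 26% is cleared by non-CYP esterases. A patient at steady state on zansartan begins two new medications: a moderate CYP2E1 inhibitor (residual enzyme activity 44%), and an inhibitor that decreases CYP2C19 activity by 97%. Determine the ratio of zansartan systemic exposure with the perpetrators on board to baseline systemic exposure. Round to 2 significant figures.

The CYP2E1 pathway (40% of clearance) drops to 0.44× activity: 0.4 × 0.44 = 0.176.
The CYP2C19 pathway (34% of clearance) drops to 0.03× activity: 0.34 × 0.03 = 0.0102.
Non-CYP routes (26%) are unchanged.
New clearance relative to baseline: 0.176 + 0.0102 + 0.26 = 0.4462.
Systemic exposure ∝ 1/CL: fold-change = 1 / 0.4462 = 2.2.

2.2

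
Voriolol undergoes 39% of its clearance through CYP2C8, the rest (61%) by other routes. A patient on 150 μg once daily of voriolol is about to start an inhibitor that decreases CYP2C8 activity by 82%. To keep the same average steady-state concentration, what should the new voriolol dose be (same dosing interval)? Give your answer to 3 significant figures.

The CYP2C8 pathway (39% of clearance) falls to 0.18× activity: 0.39 × 0.18 = 0.0702.
The remaining 61% of clearance is unaffected.
New clearance relative to baseline: 0.0702 + 0.61 = 0.6802.
Css,avg = (dose rate)/CL, so holding Css fixed requires dose ∝ CL: 150 × 0.6802 = 102 μg.

102 μg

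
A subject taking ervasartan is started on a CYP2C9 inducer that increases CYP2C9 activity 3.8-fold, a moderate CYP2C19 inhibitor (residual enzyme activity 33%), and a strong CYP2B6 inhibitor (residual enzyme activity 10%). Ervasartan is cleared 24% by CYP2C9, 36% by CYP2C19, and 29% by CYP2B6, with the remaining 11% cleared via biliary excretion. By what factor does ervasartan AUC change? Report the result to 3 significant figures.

0.855

CYP2C9: 0.24 × 3.8 = 0.912
CYP2C19: 0.36 × 0.33 = 0.1188
CYP2B6: 0.29 × 0.1 = 0.029
Other: 0.11 (unchanged)
CL_new/CL_old = 0.912 + 0.1188 + 0.029 + 0.11 = 1.1698.
Because AUC varies inversely with clearance, the combined effect is 1 / 1.1698 = 0.855.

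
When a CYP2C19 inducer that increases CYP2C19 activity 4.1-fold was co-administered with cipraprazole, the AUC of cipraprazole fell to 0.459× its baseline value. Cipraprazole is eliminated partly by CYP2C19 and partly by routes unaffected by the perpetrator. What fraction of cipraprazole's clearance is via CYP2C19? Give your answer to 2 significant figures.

0.38

Call the CYP2C19 fraction fm. After the interaction, CL_new/CL_old = fm × 4.1 + (1 − fm).
AUC ratio = 1 / (new CL fraction), so new CL fraction = 1 / 0.459 = 2.179.
fm × 4.1 + 1 − fm = 2.179  ⇒  fm × (4.1 − 1) = 1.179  ⇒  fm = 0.38.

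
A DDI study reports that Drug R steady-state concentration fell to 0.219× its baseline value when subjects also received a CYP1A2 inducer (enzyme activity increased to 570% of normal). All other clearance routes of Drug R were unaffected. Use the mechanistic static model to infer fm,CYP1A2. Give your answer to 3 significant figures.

Call the CYP1A2 fraction fm. After the interaction, CL_new/CL_old = fm × 5.7 + (1 − fm).
Steady-state concentration ratio = 1 / (new CL fraction), so new CL fraction = 1 / 0.219 = 4.566.
fm × 5.7 + 1 − fm = 4.566  ⇒  fm × (5.7 − 1) = 3.566  ⇒  fm = 0.759.

0.759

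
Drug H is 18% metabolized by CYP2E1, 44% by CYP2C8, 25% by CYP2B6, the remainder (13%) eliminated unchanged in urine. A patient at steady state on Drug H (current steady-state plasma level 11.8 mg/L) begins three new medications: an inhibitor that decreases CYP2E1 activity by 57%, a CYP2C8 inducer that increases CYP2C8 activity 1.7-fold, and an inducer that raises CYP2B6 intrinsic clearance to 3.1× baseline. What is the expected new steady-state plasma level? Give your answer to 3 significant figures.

The CYP2E1 pathway (18% of clearance) falls to 0.43× activity: 0.18 × 0.43 = 0.0774.
The CYP2C8 pathway (44% of clearance) rises to 1.7× activity: 0.44 × 1.7 = 0.748.
The CYP2B6 pathway (25% of clearance) is boosted to 3.1× activity: 0.25 × 3.1 = 0.775.
Non-CYP routes (13%) are unchanged.
Relative clearance = 0.0774 + 0.748 + 0.775 + 0.13 = 1.7304.
Dividing the baseline by the relative clearance: 11.8 / 1.7304 = 6.82 mg/L.

6.82 mg/L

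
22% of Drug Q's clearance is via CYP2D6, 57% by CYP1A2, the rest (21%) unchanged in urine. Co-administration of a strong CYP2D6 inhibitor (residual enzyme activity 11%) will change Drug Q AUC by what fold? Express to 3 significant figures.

The CYP2D6 pathway (22% of clearance) is reduced to 0.11× activity: 0.22 × 0.11 = 0.0242.
CYP1A2 (57%) and the residual 21% are unaffected.
CL_new/CL_old = 0.0242 + 0.57 + 0.21 = 0.8042.
Since AUC ∝ 1/CL, the ratio is 1 / 0.8042 = 1.24.

1.24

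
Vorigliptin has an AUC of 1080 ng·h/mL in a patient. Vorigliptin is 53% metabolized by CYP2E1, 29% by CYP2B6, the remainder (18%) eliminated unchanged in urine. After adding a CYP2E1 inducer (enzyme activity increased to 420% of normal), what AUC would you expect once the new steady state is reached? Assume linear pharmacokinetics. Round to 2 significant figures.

The CYP2E1 pathway (53% of clearance) increases to 4.2× activity: 0.53 × 4.2 = 2.226.
CYP2B6 (29%) and the residual 18% are unaffected.
CL_new/CL_old = 2.226 + 0.29 + 0.18 = 2.696.
With dosing unchanged, AUC scales as 1/CL: 1080 / 2.696 = 4.0 × 10² ng·h/mL.

4.0 × 10² ng·h/mL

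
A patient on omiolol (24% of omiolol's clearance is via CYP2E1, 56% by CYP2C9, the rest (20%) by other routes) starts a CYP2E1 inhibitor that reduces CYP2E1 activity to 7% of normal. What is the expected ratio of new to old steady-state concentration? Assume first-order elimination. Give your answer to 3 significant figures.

The CYP2E1 pathway (24% of clearance) falls to 0.07× activity: 0.24 × 0.07 = 0.0168.
CYP2C9 (56%) and the residual 20% are unaffected.
CL_new/CL_old = 0.0168 + 0.56 + 0.2 = 0.7768.
Steady-state concentration ratio = CL_old/CL_new = 1 / 0.7768 = 1.29.

1.29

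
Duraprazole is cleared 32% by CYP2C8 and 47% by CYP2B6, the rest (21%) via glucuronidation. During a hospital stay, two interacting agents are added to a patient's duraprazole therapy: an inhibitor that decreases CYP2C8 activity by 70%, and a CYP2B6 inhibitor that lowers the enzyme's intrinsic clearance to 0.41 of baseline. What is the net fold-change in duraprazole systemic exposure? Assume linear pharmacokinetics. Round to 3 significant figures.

The CYP2C8 pathway (32% of clearance) drops to 0.3× activity: 0.32 × 0.3 = 0.096.
The CYP2B6 pathway (47% of clearance) drops to 0.41× activity: 0.47 × 0.41 = 0.1927.
The remaining 21% of clearance is unaffected.
New clearance relative to baseline: 0.096 + 0.1927 + 0.21 = 0.4987.
Systemic exposure ∝ 1/CL: fold-change = 1 / 0.4987 = 2.01.

2.01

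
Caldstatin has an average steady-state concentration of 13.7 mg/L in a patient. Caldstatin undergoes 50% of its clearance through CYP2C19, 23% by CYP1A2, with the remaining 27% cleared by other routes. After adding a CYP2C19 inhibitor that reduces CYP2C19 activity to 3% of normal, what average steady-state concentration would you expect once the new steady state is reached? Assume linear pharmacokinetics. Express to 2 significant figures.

The CYP2C19 pathway (50% of clearance) is reduced to 0.03× activity: 0.5 × 0.03 = 0.015.
CYP1A2 (23%) and the residual 27% are unaffected.
New clearance relative to baseline: 0.015 + 0.23 + 0.27 = 0.515.
New average steady-state concentration = baseline ÷ relative clearance = 13.7 / 0.515 = 27 mg/L.

27 mg/L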